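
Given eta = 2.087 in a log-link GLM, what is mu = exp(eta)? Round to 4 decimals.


The inverse log link gives:
mu = exp(2.087) = 8.0607.

8.0607


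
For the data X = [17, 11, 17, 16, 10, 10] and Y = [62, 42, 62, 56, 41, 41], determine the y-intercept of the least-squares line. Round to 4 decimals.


The slope is b1 = 2.9593.
Sample means are xbar = 13.5000 and ybar = 50.6667.
Intercept: b0 = 50.6667 - (2.9593)(13.5000) = 10.7154.

10.7154


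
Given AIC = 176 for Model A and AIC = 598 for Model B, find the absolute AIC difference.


Absolute difference = |176 - 598| = 422.
The model with lower AIC (A) is preferred.

422


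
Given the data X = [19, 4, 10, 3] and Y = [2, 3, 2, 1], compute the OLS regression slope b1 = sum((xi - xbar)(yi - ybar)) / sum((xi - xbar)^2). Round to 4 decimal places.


Calculate xbar = 9.0000, ybar = 2.0000.
S_xx = 162.0000, S_xy = 1.0000.
Using b1 = S_xy / S_xx = 1.0000 / 162.0000, we get b1 = 0.0062.

0.0062


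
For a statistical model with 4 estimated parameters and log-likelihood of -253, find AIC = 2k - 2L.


AIC = 2*4 - 2*(-253).
= 8 + 506 = 514.

514


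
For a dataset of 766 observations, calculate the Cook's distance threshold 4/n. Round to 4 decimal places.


The threshold is 4/n.
4/766 = 0.0052.

0.0052


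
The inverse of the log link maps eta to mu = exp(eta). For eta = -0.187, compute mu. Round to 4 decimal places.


mu = exp(eta) = exp(-0.187).
= 0.8294.

0.8294


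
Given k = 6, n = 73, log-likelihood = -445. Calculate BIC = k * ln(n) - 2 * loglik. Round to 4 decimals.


ln(73) = 4.290459.
k * ln(n) = 6 * 4.290459 = 25.742754.
-2L = 890.
BIC = 25.742754 + 890 = 915.742754, which rounds to 915.7428.

915.7428


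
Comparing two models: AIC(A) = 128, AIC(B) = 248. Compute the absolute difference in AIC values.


Compute |128 - 248| = 120.
Model A has the smaller AIC.

120


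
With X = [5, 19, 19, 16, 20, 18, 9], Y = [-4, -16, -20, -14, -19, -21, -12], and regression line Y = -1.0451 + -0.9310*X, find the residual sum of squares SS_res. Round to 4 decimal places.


Predicted values from Y = -1.0451 + -0.9310*X.
Residuals: [1.7001, 2.7341, -1.2659, 1.9411, 0.6651, -3.1969, -2.5759].
SSres = 33.0338.

33.0338


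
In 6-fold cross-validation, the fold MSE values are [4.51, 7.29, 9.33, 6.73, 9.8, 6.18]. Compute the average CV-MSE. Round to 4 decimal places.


Total MSE across folds = 43.8400.
CV-MSE = 43.8400/6 = 7.3067.

7.3067


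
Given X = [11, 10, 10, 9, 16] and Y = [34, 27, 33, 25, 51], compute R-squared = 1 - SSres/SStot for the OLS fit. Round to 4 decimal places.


After computing the OLS fit (b0=-6.3636, b1=3.6039):
SSres = 19.9675, SStot = 420.0000.
R^2 = 1 - 19.9675/420.0000 = 0.9525.

0.9525


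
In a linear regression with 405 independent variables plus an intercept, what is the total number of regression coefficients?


Including the intercept, the model has 405 predictor coefficients + 1 intercept.
Total = 406.

406


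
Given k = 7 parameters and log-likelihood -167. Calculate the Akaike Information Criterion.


AIC = 2k - 2*loglik = 2(7) - 2(-167).
= 14 + 334 = 348.

348


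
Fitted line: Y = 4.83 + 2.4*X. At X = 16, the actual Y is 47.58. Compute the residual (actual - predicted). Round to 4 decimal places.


Predicted = 4.83 + 2.4 * 16 = 43.2300.
Residual = 47.58 - 43.2300 = 4.3500.

4.3500


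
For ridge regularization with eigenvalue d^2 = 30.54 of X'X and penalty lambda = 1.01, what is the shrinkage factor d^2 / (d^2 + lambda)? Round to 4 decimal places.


Denominator = d^2 + lambda = 30.54 + 1.01 = 31.5500.
Shrinkage = 30.54 / 31.5500 = 0.9680.

0.9680


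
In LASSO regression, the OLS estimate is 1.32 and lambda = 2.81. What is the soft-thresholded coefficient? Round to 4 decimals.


Absolute value: |1.32| = 1.32.
Compare to lambda = 2.81.
Since |beta| <= lambda, the coefficient is set to 0.

0.0000


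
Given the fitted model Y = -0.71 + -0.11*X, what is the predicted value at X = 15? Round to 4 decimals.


Predicted value:
Y = -0.71 + (-0.11)(15) = -0.71 + -1.6500 = -2.3600.

-2.3600


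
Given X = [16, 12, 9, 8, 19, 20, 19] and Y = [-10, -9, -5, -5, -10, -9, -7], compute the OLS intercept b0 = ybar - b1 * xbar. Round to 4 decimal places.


Compute b1 = -0.3085 from the OLS formula.
With xbar = 14.7143 and ybar = -7.8571, the intercept is:
b0 = -7.8571 - -0.3085 * 14.7143 = -3.3179.

-3.3179


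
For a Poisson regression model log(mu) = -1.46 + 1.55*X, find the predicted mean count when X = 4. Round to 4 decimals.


Compute eta = -1.46 + 1.55 * 4 = 4.7400.
Apply inverse link: mu = e^4.7400 = 114.4342.

114.4342


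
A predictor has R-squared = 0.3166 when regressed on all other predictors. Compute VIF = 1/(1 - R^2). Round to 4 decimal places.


VIF = 1 / (1 - 0.3166).
= 1 / 0.6834 = 1.4633.

1.4633


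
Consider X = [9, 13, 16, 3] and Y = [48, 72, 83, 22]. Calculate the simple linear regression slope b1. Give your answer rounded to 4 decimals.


First compute the means: xbar = 10.2500, ybar = 56.2500.
Then S_xx = sum((xi - xbar)^2) = 94.7500.
S_xy = sum((xi - xbar)(yi - ybar)) = 455.7500.
b1 = S_xy / S_xx = 455.7500 / 94.7500 = 4.8100.

4.8100


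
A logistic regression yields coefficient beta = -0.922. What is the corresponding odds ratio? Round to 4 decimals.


Odds ratio = exp(beta) = exp(-0.922).
= 0.3977.

0.3977


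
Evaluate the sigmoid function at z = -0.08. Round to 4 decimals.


First, exp(0.0800) = 1.0833.
Then sigma(z) = 1/(1 + 1.0833) = 0.4800.

0.4800


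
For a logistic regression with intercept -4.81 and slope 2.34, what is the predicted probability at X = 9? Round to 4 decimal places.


Linear predictor: z = -4.81 + 2.34 * 9 = 16.2500.
P = 1/(1 + exp(-16.2500)) = 1/(1 + 0.0000) = 1.0000.

1.0000


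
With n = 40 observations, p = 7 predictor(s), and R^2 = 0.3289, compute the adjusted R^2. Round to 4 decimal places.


Using the formula:
(1 - 0.3289) = 0.6711.
Multiply by 39/32: 0.6711 * 39 = 26.1729, then 26.1729 / 32 = 0.8179.
Adj R^2 = 1 - 0.8179 = 0.1821.

0.1821


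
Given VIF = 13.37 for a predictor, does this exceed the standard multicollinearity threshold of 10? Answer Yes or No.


Check: VIF = 13.37 vs threshold = 10.
Since 13.37 >= 10, the answer is Yes.

Yes


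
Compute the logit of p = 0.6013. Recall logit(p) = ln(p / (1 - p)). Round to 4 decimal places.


Compute the odds: 0.6013/0.3987 = 1.5082.
Take the natural log: ln(1.5082) = 0.4109.

0.4109


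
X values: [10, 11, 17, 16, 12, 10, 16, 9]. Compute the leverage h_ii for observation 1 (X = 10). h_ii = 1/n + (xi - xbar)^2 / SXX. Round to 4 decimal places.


n = 8, xbar = 12.6250.
SXX = sum((xi - xbar)^2) = 71.8750.
h = 1/8 + (10 - 12.6250)^2 / 71.8750 = 0.2209.

0.2209


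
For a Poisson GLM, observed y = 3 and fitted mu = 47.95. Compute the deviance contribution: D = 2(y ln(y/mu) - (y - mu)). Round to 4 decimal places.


y/mu = 3/47.95 = 0.062565 (approx.), and ln(3/47.95) = -2.771547.
y * ln(y/mu) = 3 * -2.771547 = -8.314641.
y - mu = -44.95.
D = 2 * (-8.314641 - -44.95) = 73.270718, which rounds to 73.2707.

73.2707


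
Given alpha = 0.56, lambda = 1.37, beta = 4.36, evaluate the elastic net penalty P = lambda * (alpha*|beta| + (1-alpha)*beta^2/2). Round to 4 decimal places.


L1 component = 0.56 * |4.36| = 2.4416.
L2 component = 0.44 * 4.36^2 / 2 = 4.1821.
Penalty = 1.37 * (2.4416 + 4.1821) = 1.37 * 6.6237 = 9.0745.

9.0745


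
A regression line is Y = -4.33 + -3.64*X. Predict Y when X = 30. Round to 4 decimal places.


Plug X = 30 into Y = -4.33 + -3.64*X:
Y = -4.33 + -109.2000 = -113.5300.

-113.5300


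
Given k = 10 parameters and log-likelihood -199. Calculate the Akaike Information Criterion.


AIC = 2k - 2*loglik = 2(10) - 2(-199).
= 20 + 398 = 418.

418


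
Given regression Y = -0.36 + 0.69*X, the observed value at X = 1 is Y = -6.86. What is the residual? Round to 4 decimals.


Predicted = -0.36 + 0.69 * 1 = 0.3300.
Residual = -6.86 - 0.3300 = -7.1900.

-7.1900


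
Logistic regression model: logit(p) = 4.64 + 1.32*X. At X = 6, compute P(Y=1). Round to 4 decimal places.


z = 4.64 + 1.32 * 6 = 12.5600.
Sigmoid: P = 1 / (1 + exp(-12.5600)) = 1.0000.

1.0000


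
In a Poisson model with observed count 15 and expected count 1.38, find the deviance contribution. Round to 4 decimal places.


Compute y*ln(y/mu) = 15*ln(15/1.38) = 15*2.385967 = 35.789505.
y - mu = 13.62.
D = 2*(35.789505 - (13.62)) = 44.339010, which rounds to 44.3390.

44.3390


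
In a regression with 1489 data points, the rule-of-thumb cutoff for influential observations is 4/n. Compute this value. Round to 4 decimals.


Using the rule of thumb:
Threshold = 4 / 1489 = 0.0027.

0.0027


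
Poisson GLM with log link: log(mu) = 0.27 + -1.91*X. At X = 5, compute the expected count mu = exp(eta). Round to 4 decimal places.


Compute eta = 0.27 + -1.91 * 5 = -9.2800.
Apply inverse link: mu = e^-9.2800 = 0.0001.

0.0001


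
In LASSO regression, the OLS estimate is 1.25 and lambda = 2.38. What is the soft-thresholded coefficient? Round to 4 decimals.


|beta_OLS| = 1.25.
lambda = 2.38.
Since |beta| <= lambda, the coefficient is set to 0.
Result = 0.0000.

0.0000


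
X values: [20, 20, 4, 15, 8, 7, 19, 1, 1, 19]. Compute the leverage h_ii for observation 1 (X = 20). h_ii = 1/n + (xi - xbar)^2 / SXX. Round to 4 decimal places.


Mean of X: xbar = 11.4000.
SXX = 578.4000.
For X = 20: h = 1/10 + (20 - 11.4000)^2/578.4000 = 0.2279.

0.2279


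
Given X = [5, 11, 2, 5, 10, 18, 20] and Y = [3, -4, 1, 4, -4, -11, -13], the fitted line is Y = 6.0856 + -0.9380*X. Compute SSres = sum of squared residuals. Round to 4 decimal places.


Compute predicted values, then residuals = yi - yhat_i.
Residuals: [1.6044, 0.2324, -3.2096, 2.6044, -0.7056, -0.2016, -0.3256].
SSres = sum(residual^2) = 20.3571.

20.3571


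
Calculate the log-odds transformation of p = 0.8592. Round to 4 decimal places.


Compute the odds: 0.8592/0.1408 = 6.1023.
Take the natural log: ln(6.1023) = 1.8087.

1.8087


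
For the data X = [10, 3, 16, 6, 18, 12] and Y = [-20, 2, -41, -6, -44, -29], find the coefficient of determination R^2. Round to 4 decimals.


Fit the OLS line: b0 = 11.8989, b1 = -3.2214.
SSres = 13.4176.
SStot = 1724.0000.
R^2 = 1 - 13.4176/1724.0000 = 0.9922.

0.9922


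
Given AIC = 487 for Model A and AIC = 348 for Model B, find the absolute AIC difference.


|AIC_A - AIC_B| = |487 - 348| = 139.
Model B is preferred (lower AIC).

139


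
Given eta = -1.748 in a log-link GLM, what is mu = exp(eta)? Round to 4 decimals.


Apply the inverse link:
mu = e^-1.748 = 0.1741.

0.1741


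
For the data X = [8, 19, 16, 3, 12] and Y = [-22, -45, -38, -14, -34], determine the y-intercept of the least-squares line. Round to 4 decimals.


Compute b1 = -1.9491 from the OLS formula.
With xbar = 11.6000 and ybar = -30.6000, the intercept is:
b0 = -30.6000 - -1.9491 * 11.6000 = -7.9901.

-7.9901


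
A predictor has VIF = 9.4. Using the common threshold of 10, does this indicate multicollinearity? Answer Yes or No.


The threshold is 10.
VIF = 9.4 is < 10.
Multicollinearity indication: No.

No


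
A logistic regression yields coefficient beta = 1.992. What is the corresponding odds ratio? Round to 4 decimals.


exp(1.992) = 7.3302.
So the odds ratio is 7.3302.

7.3302


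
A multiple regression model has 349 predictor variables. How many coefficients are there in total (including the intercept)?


Including the intercept, the model has 349 predictor coefficients + 1 intercept.
Total = 350.

350


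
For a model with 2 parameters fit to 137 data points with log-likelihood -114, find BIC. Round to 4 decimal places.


k * ln(n) = 2 * ln(137) = 2 * 4.919981 = 9.839962.
-2 * loglik = -2 * (-114) = 228.
BIC = 9.839962 + 228 = 237.839962, which rounds to 237.8400.

237.8400


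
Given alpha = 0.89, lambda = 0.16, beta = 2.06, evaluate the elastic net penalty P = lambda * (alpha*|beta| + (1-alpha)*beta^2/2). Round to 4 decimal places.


L1 component = 0.89 * |2.06| = 1.8334.
L2 component = 0.11 * 2.06^2 / 2 = 0.2334.
Penalty = 0.16 * (1.8334 + 0.2334) = 0.16 * 2.0668 = 0.3307.

0.3307


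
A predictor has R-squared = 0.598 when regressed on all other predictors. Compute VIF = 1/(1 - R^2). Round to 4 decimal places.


Denominator: 1 - 0.598 = 0.402.
VIF = 1 / 0.402 = 2.4876.

2.4876


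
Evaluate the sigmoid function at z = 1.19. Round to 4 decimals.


First, exp(-1.1900) = 0.3042.
Then sigma(z) = 1/(1 + 0.3042) = 0.7667.

0.7667


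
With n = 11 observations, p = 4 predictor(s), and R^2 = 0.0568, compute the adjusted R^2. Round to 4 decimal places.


Using the formula:
(1 - 0.0568) = 0.9432.
Multiply by 10/6: 0.9432 * 10 = 9.4320, then 9.4320 / 6 = 1.5720.
Adj R^2 = 1 - 1.5720 = -0.5720.

-0.5720


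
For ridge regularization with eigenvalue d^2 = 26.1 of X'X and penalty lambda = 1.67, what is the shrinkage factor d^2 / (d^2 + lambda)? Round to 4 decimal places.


Denominator = d^2 + lambda = 26.1 + 1.67 = 27.7700.
Shrinkage = 26.1 / 27.7700 = 0.9399.

0.9399


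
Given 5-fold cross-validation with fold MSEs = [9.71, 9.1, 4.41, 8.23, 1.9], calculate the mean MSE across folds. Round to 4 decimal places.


Add all fold MSEs: 33.3500.
Divide by k = 5: 33.3500/5 = 6.6700.

6.6700


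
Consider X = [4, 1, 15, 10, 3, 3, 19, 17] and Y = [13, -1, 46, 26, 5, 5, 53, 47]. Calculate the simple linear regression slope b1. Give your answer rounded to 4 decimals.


The sample means are xbar = 9.0000 and ybar = 24.2500.
Compute S_xx = 362.0000 and S_xy = 1091.0000.
Slope b1 = S_xy / S_xx = 1091.0000 / 362.0000 = 3.0138.

3.0138


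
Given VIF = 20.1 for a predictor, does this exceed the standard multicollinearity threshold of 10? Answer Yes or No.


Compare VIF = 20.1 to the threshold of 10.
20.1 >= 10, so the answer is Yes.

Yes


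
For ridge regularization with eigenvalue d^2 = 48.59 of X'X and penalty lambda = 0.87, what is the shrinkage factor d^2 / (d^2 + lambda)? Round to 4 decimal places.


Compute the denominator: 48.59 + 0.87 = 49.4600.
Shrinkage factor = 48.59 / 49.4600 = 0.9824.

0.9824


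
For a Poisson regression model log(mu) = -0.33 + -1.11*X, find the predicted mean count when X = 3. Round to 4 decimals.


Compute eta = -0.33 + -1.11 * 3 = -3.6600.
Apply inverse link: mu = e^-3.6600 = 0.0257.

0.0257


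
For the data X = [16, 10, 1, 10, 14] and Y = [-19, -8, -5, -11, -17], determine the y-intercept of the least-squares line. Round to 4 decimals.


First find the slope: b1 = -0.9413.
Means: xbar = 10.2000, ybar = -12.0000.
b0 = ybar - b1 * xbar = -12.0000 - -0.9413 * 10.2000 = -2.3991.

-2.3991


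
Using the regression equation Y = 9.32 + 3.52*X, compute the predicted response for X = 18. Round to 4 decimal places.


Predicted value:
Y = 9.32 + (3.52)(18) = 9.32 + 63.3600 = 72.6800.

72.6800


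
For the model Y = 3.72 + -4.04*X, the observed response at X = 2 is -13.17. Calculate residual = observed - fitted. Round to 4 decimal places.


Predicted = 3.72 + -4.04 * 2 = -4.3600.
Residual = -13.17 - -4.3600 = -8.8100.

-8.8100


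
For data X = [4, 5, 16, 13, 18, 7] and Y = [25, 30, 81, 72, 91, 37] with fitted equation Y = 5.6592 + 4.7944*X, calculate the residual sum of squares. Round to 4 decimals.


For each point, residual = actual - predicted.
Residuals: [0.1632, 0.3688, -1.3696, 4.0136, -0.9584, -2.2200].
Sum of squared residuals = 23.9944.

23.9944


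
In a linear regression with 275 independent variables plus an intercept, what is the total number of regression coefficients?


Including the intercept, the model has 275 predictor coefficients + 1 intercept.
Total = 276.

276


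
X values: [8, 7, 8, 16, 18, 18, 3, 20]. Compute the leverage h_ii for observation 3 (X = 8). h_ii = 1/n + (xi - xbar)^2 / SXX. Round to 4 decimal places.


n = 8, xbar = 12.2500.
SXX = sum((xi - xbar)^2) = 289.5000.
h = 1/8 + (8 - 12.2500)^2 / 289.5000 = 0.1874.

0.1874


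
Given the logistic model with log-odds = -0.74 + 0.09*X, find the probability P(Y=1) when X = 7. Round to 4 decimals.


z = -0.74 + 0.09 * 7 = -0.1100.
Sigmoid: P = 1 / (1 + exp(0.1100)) = 0.4725.

0.4725


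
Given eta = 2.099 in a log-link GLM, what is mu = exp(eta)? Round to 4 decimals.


mu = exp(eta) = exp(2.099).
= 8.1580.

8.1580


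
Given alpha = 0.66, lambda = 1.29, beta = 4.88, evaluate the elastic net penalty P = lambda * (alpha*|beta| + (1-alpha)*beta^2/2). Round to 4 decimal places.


Compute:
L1 = 0.66 * 4.88 = 3.2208.
L2 = 0.34 * 4.88^2 / 2 = 4.0484.
Penalty = 1.29 * (3.2208 + 4.0484) = 9.3773.

9.3773


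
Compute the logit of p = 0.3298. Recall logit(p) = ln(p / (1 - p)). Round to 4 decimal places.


1 - p = 0.6702.
p/(1-p) = 0.4921.
logit = ln(0.4921) = -0.7091.

-0.7091


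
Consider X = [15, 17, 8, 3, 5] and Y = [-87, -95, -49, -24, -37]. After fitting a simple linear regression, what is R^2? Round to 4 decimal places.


The fitted line is Y = -9.7778 + -5.0648*X.
SSres = 8.5648, SStot = 3887.2000.
R^2 = 1 - SSres/SStot = 0.9978.

0.9978


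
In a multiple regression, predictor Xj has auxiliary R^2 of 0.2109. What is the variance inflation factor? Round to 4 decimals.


Using VIF = 1/(1 - R^2_j):
1 - 0.2109 = 0.7891.
VIF = 1.2673.

1.2673


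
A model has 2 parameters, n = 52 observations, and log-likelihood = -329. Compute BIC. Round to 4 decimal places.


ln(52) = 3.951244.
k * ln(n) = 2 * 3.951244 = 7.902488.
-2L = 658.
BIC = 7.902488 + 658 = 665.902488, which rounds to 665.9025.

665.9025


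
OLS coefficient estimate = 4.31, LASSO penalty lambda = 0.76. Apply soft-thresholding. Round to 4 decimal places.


|beta_OLS| = 4.31.
lambda = 0.76.
Since |beta| > lambda, coefficient = sign(beta)*(|beta| - lambda) = 3.5500.
Result = 3.5500.

3.5500


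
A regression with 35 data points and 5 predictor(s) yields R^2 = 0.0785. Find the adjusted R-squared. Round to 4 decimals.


Plug in: Adj R^2 = 1 - (1 - 0.0785) * 34/29.
= 1 - 0.9215 * 34/29
= 1 - 31.3310 / 29
= 1 - 1.0804 = -0.0804.

-0.0804


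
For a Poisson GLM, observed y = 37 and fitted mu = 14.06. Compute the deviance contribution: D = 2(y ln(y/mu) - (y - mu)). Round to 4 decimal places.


y/mu = 37/14.06 = 2.631579 (approx.), and ln(37/14.06) = 0.967584.
y * ln(y/mu) = 37 * 0.967584 = 35.800608.
y - mu = 22.94.
D = 2 * (35.800608 - 22.94) = 25.721216, which rounds to 25.7212.

25.7212


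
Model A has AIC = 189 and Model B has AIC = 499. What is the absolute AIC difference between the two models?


|AIC_A - AIC_B| = |189 - 499| = 310.
Model A is preferred (lower AIC).

310


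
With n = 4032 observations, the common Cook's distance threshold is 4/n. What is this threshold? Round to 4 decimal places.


Cook's distance cutoff = 4/n = 4/4032.
= 0.0010.

0.0010


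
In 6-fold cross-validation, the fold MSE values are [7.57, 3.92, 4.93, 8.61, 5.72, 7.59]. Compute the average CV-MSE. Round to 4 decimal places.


Add all fold MSEs: 38.3400.
Divide by k = 6: 38.3400/6 = 6.3900.

6.3900


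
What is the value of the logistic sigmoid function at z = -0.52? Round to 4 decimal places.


First, exp(0.5200) = 1.6820.
Then sigma(z) = 1/(1 + 1.6820) = 0.3729.

0.3729


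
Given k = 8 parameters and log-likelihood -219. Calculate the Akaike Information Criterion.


Compute:
2k = 2*8 = 16.
-2*loglik = -2*(-219) = 438.
AIC = 16 + 438 = 454.

454


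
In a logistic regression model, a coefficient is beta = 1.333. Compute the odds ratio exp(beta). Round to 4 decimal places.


Odds ratio = exp(beta) = exp(1.333).
= 3.7924.

3.7924


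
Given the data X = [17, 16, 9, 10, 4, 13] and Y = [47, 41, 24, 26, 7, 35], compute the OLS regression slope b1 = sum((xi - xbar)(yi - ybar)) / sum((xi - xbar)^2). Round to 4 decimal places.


The sample means are xbar = 11.5000 and ybar = 30.0000.
Compute S_xx = 117.5000 and S_xy = 344.0000.
Slope b1 = S_xy / S_xx = 344.0000 / 117.5000 = 2.9277.

2.9277


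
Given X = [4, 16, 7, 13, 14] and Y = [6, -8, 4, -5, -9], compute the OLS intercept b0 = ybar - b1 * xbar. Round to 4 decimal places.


First find the slope: b1 = -1.3366.
Means: xbar = 10.8000, ybar = -2.4000.
b0 = ybar - b1 * xbar = -2.4000 - -1.3366 * 10.8000 = 12.0350.

12.0350


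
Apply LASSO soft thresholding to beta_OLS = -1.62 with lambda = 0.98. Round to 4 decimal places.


Check: |-1.62| = 1.62 vs lambda = 0.98.
Since |beta| > lambda, coefficient = sign(beta)*(|beta| - lambda) = -0.6400.
Soft-thresholded coefficient = -0.6400.

-0.6400


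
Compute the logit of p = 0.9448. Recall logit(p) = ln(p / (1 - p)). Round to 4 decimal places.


Compute the odds: 0.9448/0.0552 = 17.1159.
Take the natural log: ln(17.1159) = 2.8400.

2.8400


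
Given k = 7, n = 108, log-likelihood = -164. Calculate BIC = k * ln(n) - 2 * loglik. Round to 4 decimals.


Compute k*ln(n) = 7*ln(108) = 7*4.682131 = 32.774917.
Then -2*loglik = 328.
BIC = 32.774917 + 328 = 360.774917, which rounds to 360.7749.

360.7749


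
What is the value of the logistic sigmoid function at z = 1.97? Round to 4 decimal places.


Compute exp(-1.9700) = 0.1395.
Sigmoid = 1 / (1 + 0.1395) = 1 / 1.1395 = 0.8776.

0.8776


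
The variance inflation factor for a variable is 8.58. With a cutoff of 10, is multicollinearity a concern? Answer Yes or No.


The threshold is 10.
VIF = 8.58 is < 10.
Multicollinearity indication: No.

No


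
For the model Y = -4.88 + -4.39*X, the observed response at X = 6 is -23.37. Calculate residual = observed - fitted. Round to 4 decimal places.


Compute yhat = -4.88 + (-4.39)(6) = -31.2200.
Residual = actual - predicted = -23.37 - -31.2200 = 7.8500.

7.8500


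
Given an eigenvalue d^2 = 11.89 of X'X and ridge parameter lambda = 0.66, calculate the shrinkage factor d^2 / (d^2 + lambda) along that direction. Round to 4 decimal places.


Compute the denominator: 11.89 + 0.66 = 12.5500.
Shrinkage factor = 11.89 / 12.5500 = 0.9474.

0.9474


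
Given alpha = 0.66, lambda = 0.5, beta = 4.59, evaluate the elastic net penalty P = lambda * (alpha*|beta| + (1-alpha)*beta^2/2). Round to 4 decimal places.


L1 component = 0.66 * |4.59| = 3.0294.
L2 component = 0.34 * 4.59^2 / 2 = 3.5816.
Penalty = 0.5 * (3.0294 + 3.5816) = 0.5 * 6.6110 = 3.3055.

3.3055


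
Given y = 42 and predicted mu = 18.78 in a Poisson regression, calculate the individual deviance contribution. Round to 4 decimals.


y/mu = 42/18.78 = 2.236422 (approx.), and ln(42/18.78) = 0.804877.
y * ln(y/mu) = 42 * 0.804877 = 33.804834.
y - mu = 23.22.
D = 2 * (33.804834 - 23.22) = 21.169668, which rounds to 21.1697.

21.1697


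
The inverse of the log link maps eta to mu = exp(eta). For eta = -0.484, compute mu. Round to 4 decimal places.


The inverse log link gives:
mu = exp(-0.484) = 0.6163.

0.6163


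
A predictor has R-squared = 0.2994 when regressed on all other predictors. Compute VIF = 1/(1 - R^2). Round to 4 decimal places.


Denominator: 1 - 0.2994 = 0.7006.
VIF = 1 / 0.7006 = 1.4273.

1.4273


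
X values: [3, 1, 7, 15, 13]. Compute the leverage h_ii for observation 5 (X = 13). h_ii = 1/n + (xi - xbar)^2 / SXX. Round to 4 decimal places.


n = 5, xbar = 7.8000.
SXX = sum((xi - xbar)^2) = 148.8000.
h = 1/5 + (13 - 7.8000)^2 / 148.8000 = 0.3817.

0.3817


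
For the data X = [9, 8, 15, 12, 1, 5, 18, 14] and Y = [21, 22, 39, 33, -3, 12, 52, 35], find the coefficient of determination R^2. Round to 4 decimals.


The fitted line is Y = -4.7369 + 3.0353*X.
SSres = 29.6014, SStot = 2051.8750.
R^2 = 1 - SSres/SStot = 0.9856.

0.9856


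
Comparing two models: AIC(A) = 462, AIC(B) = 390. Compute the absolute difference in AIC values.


Absolute difference = |462 - 390| = 72.
The model with lower AIC (B) is preferred.

72


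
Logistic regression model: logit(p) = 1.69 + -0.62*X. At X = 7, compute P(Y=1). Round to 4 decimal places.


z = 1.69 + -0.62 * 7 = -2.6500.
Sigmoid: P = 1 / (1 + exp(2.6500)) = 0.0660.

0.0660


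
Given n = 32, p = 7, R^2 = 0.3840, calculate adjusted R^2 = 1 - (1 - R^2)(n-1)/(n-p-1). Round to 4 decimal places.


Adjusted R^2 = 1 - (1 - R^2) * (n-1)/(n-p-1).
(1 - R^2) = 0.6160.
(n-1)/(n-p-1) = 31/24.
(1 - R^2) * (n-1) = 0.6160 * 31 = 19.0960.
Divide by (n-p-1): 19.0960 / 24 = 0.7957.
Adj R^2 = 1 - 0.7957 = 0.2043.

0.2043


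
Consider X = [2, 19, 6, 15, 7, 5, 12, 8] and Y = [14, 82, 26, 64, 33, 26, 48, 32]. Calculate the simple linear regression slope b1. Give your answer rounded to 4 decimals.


First compute the means: xbar = 9.2500, ybar = 40.6250.
Then S_xx = sum((xi - xbar)^2) = 223.5000.
S_xy = sum((xi - xbar)(yi - ybar)) = 888.7500.
b1 = S_xy / S_xx = 888.7500 / 223.5000 = 3.9765.

3.9765


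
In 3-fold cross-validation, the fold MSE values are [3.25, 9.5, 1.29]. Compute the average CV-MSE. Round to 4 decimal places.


Sum of fold MSEs = 14.0400.
Average = 14.0400 / 3 = 4.6800.

4.6800


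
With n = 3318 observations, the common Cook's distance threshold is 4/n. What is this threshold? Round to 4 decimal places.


Using the rule of thumb:
Threshold = 4 / 3318 = 0.0012.

0.0012


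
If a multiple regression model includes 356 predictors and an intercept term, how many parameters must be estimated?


Including the intercept, the model has 356 predictor coefficients + 1 intercept.
Total = 357.

357


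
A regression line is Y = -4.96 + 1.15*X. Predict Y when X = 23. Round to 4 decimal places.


Predicted value:
Y = -4.96 + (1.15)(23) = -4.96 + 26.4500 = 21.4900.

21.4900


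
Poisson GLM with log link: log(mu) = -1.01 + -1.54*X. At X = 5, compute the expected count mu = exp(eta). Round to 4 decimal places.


Compute eta = -1.01 + -1.54 * 5 = -8.7100.
Apply inverse link: mu = e^-8.7100 = 0.0002.

0.0002


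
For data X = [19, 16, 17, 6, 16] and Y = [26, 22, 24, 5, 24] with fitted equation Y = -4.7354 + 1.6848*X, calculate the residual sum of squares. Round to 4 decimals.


For each point, residual = actual - predicted.
Residuals: [-1.2758, -0.2214, 0.0938, -0.3734, 1.7786].
Sum of squared residuals = 4.9883.

4.9883


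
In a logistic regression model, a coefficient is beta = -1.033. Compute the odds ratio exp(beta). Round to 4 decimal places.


Odds ratio = exp(beta) = exp(-1.033).
= 0.3559.

0.3559


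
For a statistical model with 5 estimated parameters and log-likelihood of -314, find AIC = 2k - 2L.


AIC = 2k - 2*loglik = 2(5) - 2(-314).
= 10 + 628 = 638.

638


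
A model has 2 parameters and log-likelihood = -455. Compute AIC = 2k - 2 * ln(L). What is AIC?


AIC = 2k - 2*loglik = 2(2) - 2(-455).
= 4 + 910 = 914.

914


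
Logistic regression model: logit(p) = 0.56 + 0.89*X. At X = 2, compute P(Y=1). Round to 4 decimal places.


z = 0.56 + 0.89 * 2 = 2.3400.
Sigmoid: P = 1 / (1 + exp(-2.3400)) = 0.9121.

0.9121


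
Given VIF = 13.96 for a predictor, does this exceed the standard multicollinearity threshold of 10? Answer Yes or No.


Check: VIF = 13.96 vs threshold = 10.
Since 13.96 >= 10, the answer is Yes.

Yes


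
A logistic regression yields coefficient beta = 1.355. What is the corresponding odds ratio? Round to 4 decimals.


Odds ratio = exp(beta) = exp(1.355).
= 3.8768.

3.8768


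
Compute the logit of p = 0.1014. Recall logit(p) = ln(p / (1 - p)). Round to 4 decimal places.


The odds are p/(1-p) = 0.1014 / 0.8986 = 0.1128.
logit(p) = ln(0.1128) = -2.1818.

-2.1818


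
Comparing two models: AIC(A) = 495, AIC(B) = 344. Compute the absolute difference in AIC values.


Compute |495 - 344| = 151.
Model B has the smaller AIC.

151


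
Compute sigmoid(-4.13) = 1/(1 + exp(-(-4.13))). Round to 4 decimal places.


exp(4.1300) = 62.1779.
1 + exp(-z) = 63.1779.
sigmoid = 1/63.1779 = 0.0158.

0.0158


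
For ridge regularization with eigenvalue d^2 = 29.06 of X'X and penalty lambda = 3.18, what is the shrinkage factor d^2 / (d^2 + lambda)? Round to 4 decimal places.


d^2 + lambda = 29.06 + 3.18 = 32.2400.
Shrinkage factor = 29.06/32.2400 = 0.9014.

0.9014


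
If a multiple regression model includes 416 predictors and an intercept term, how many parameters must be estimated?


Each predictor gets one coefficient, plus one intercept.
Total parameters = 416 + 1 = 417.

417


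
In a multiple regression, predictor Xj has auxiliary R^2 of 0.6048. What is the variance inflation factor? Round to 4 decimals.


Denominator: 1 - 0.6048 = 0.3952.
VIF = 1 / 0.3952 = 2.5304.

2.5304


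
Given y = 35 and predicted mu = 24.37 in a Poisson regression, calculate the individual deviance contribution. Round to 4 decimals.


y/mu = 35/24.37 = 1.436192 (approx.), and ln(35/24.37) = 0.361995.
y * ln(y/mu) = 35 * 0.361995 = 12.669825.
y - mu = 10.63.
D = 2 * (12.669825 - 10.63) = 4.079650, which rounds to 4.0797.

4.0797


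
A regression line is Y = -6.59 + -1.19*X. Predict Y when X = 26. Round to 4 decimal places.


Predicted value:
Y = -6.59 + (-1.19)(26) = -6.59 + -30.9400 = -37.5300.

-37.5300


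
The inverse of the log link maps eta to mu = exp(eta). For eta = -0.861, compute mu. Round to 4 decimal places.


Apply the inverse link:
mu = e^-0.861 = 0.4227.

0.4227


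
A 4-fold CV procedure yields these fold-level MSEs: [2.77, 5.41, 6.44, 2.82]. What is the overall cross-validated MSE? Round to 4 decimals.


Total MSE across folds = 17.4400.
CV-MSE = 17.4400/4 = 4.3600.

4.3600


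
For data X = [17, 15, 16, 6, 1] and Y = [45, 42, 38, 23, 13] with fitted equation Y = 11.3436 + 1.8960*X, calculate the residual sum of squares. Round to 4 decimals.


Compute predicted values, then residuals = yi - yhat_i.
Residuals: [1.4244, 2.2164, -3.6796, 0.2804, -0.2396].
SSres = sum(residual^2) = 20.6168.

20.6168


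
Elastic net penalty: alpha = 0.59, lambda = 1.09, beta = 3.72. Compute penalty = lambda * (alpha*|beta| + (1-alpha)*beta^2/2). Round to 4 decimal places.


alpha * |beta| = 0.59 * 3.72 = 2.1948.
(1-alpha) * beta^2/2 = 0.41 * 13.8384/2 = 2.8369.
Total = 1.09 * (2.1948 + 2.8369) = 5.4845.

5.4845


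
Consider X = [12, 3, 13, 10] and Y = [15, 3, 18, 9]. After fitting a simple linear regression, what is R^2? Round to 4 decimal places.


Fit the OLS line: b0 = -2.0656, b1 = 1.4016.
SSres = 12.9098.
SStot = 132.7500.
R^2 = 1 - 12.9098/132.7500 = 0.9028.

0.9028


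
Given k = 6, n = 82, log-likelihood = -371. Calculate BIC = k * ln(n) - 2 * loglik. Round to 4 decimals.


k * ln(n) = 6 * ln(82) = 6 * 4.406719 = 26.440314.
-2 * loglik = -2 * (-371) = 742.
BIC = 26.440314 + 742 = 768.440314, which rounds to 768.4403.

768.4403


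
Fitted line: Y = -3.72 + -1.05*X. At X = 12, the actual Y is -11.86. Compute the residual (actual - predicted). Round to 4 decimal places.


Compute yhat = -3.72 + (-1.05)(12) = -16.3200.
Residual = actual - predicted = -11.86 - -16.3200 = 4.4600.

4.4600


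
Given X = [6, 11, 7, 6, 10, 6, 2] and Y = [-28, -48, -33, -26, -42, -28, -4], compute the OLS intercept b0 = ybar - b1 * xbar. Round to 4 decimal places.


First find the slope: b1 = -4.6514.
Means: xbar = 6.8571, ybar = -29.8571.
b0 = ybar - b1 * xbar = -29.8571 - -4.6514 * 6.8571 = 2.0378.

2.0378


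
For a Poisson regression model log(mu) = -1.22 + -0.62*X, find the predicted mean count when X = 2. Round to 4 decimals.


Linear predictor: eta = -1.22 + (-0.62)(2) = -2.4600.
Expected count: mu = exp(-2.4600) = 0.0854.

0.0854


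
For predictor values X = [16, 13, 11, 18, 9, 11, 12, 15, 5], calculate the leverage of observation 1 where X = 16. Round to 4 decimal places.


n = 9, xbar = 12.2222.
SXX = sum((xi - xbar)^2) = 121.5556.
h = 1/9 + (16 - 12.2222)^2 / 121.5556 = 0.2285.

0.2285


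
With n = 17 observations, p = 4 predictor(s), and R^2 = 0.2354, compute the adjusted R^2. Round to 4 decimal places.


Using the formula:
(1 - 0.2354) = 0.7646.
Multiply by 16/12: 0.7646 * 16 = 12.2336, then 12.2336 / 12 = 1.0195.
Adj R^2 = 1 - 1.0195 = -0.0195.

-0.0195


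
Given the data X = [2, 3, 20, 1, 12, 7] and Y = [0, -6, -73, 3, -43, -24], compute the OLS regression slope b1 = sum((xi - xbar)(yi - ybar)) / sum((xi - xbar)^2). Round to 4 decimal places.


Calculate xbar = 7.5000, ybar = -23.8333.
S_xx = 269.5000, S_xy = -1086.5000.
Using b1 = S_xy / S_xx = -1086.5000 / 269.5000, we get b1 = -4.0315.

-4.0315


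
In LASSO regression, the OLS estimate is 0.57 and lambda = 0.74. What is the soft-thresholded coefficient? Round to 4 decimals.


|beta_OLS| = 0.57.
lambda = 0.74.
Since |beta| <= lambda, the coefficient is set to 0.
Result = 0.0000.

0.0000


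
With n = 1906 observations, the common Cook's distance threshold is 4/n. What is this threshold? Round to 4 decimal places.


Cook's distance cutoff = 4/n = 4/1906.
= 0.0021.

0.0021


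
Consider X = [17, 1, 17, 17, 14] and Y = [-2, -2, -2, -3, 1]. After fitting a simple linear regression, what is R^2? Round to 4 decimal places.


The fitted line is Y = -1.5041 + -0.0073*X.
SSres = 9.1898, SStot = 9.2000.
R^2 = 1 - SSres/SStot = 0.0011.

0.0011


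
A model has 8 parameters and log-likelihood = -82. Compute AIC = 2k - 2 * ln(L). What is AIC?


AIC = 2k - 2*loglik = 2(8) - 2(-82).
= 16 + 164 = 180.

180


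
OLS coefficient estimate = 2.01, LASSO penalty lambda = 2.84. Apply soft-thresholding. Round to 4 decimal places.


Absolute value: |2.01| = 2.01.
Compare to lambda = 2.84.
Since |beta| <= lambda, the coefficient is set to 0.

0.0000


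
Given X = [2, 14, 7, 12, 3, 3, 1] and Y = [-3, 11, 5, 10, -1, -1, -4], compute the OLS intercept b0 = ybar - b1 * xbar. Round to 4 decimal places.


The slope is b1 = 1.1938.
Sample means are xbar = 6.0000 and ybar = 2.4286.
Intercept: b0 = 2.4286 - (1.1938)(6.0000) = -4.7339.

-4.7339


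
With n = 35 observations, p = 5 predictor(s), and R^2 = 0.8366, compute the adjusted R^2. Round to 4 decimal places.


Adjusted R^2 = 1 - (1 - R^2) * (n-1)/(n-p-1).
(1 - R^2) = 0.1634.
(n-1)/(n-p-1) = 34/29.
(1 - R^2) * (n-1) = 0.1634 * 34 = 5.5556.
Divide by (n-p-1): 5.5556 / 29 = 0.1916.
Adj R^2 = 1 - 0.1916 = 0.8084.

0.8084


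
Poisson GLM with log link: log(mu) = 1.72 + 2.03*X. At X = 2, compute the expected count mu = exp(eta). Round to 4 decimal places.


Compute eta = 1.72 + 2.03 * 2 = 5.7800.
Apply inverse link: mu = e^5.7800 = 323.7592.

323.7592


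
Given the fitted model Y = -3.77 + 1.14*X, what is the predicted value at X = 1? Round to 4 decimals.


Substitute X = 1 into the equation:
Y = -3.77 + 1.14 * 1 = -3.77 + 1.1400 = -2.6300.

-2.6300


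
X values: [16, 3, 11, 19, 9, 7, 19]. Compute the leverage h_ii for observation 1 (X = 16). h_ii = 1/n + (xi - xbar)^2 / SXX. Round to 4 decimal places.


Mean of X: xbar = 12.0000.
SXX = 230.0000.
For X = 16: h = 1/7 + (16 - 12.0000)^2/230.0000 = 0.2124.

0.2124


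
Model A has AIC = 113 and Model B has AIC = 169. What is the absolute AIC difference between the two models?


Absolute difference = |113 - 169| = 56.
The model with lower AIC (A) is preferred.

56


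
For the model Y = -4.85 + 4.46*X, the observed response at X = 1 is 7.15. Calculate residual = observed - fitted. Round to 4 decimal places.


Predicted = -4.85 + 4.46 * 1 = -0.3900.
Residual = 7.15 - -0.3900 = 7.5400.

7.5400


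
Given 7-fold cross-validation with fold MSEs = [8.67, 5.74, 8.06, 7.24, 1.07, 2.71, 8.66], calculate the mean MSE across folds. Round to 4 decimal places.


Total MSE across folds = 42.1500.
CV-MSE = 42.1500/7 = 6.0214.

6.0214


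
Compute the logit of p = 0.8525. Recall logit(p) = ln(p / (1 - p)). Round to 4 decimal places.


Compute the odds: 0.8525/0.1475 = 5.7797.
Take the natural log: ln(5.7797) = 1.7543.

1.7543


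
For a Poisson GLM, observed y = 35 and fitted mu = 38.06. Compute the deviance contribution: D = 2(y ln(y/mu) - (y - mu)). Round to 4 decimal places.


First: ln(35/38.06) = -0.083816.
Then: 35 * -0.083816 = -2.933560.
y - mu = 35 - 38.06 = -3.06.
D = 2(-2.933560 - -3.06) = 0.252880, which rounds to 0.2529.

0.2529


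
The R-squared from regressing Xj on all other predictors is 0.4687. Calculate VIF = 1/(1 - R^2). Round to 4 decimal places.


VIF = 1 / (1 - 0.4687).
= 1 / 0.5313 = 1.8822.

1.8822


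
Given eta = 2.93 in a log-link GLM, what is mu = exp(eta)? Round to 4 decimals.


mu = exp(eta) = exp(2.93).
= 18.7276.

18.7276


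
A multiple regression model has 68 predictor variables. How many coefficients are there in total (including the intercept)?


Each predictor gets one coefficient, plus one intercept.
Total parameters = 68 + 1 = 69.

69


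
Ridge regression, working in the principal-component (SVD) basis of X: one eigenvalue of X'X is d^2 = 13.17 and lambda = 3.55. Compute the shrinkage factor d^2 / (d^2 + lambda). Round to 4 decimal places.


Denominator = d^2 + lambda = 13.17 + 3.55 = 16.7200.
Shrinkage = 13.17 / 16.7200 = 0.7877.

0.7877


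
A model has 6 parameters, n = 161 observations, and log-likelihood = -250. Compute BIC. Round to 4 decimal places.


Compute k*ln(n) = 6*ln(161) = 6*5.081404 = 30.488424.
Then -2*loglik = 500.
BIC = 30.488424 + 500 = 530.488424, which rounds to 530.4884.

530.4884


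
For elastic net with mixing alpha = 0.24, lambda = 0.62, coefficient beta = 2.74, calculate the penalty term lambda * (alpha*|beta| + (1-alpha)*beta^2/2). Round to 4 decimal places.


alpha * |beta| = 0.24 * 2.74 = 0.6576.
(1-alpha) * beta^2/2 = 0.76 * 7.5076/2 = 2.8529.
Total = 0.62 * (0.6576 + 2.8529) = 2.1765.

2.1765


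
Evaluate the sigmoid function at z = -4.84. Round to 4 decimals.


exp(4.8400) = 126.4694.
1 + exp(-z) = 127.4694.
sigmoid = 1/127.4694 = 0.0078.

0.0078


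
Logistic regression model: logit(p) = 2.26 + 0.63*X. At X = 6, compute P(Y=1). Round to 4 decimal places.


z = 2.26 + 0.63 * 6 = 6.0400.
Sigmoid: P = 1 / (1 + exp(-6.0400)) = 0.9976.

0.9976


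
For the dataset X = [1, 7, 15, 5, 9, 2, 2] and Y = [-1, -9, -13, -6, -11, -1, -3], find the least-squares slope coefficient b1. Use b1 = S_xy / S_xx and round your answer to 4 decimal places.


The sample means are xbar = 5.8571 and ybar = -6.2857.
Compute S_xx = 148.8571 and S_xy = -138.2857.
Slope b1 = S_xy / S_xx = -138.2857 / 148.8571 = -0.9290.

-0.9290


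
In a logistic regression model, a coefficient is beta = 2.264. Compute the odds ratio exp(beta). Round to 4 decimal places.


exp(2.264) = 9.6215.
So the odds ratio is 9.6215.

9.6215


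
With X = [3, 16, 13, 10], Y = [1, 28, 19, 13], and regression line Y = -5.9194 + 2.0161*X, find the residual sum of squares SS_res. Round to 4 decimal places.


For each point, residual = actual - predicted.
Residuals: [0.8711, 1.6618, -1.2899, -1.2416].
Sum of squared residuals = 6.7258.

6.7258


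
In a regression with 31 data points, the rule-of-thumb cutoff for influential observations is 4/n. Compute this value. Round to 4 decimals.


Cook's distance cutoff = 4/n = 4/31.
= 0.1290.

0.1290


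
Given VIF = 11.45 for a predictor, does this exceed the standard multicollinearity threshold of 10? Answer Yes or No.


Check: VIF = 11.45 vs threshold = 10.
Since 11.45 >= 10, the answer is Yes.

Yes


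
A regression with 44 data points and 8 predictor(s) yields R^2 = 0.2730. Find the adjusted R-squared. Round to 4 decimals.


Adjusted R^2 = 1 - (1 - R^2) * (n-1)/(n-p-1).
(1 - R^2) = 0.7270.
(n-1)/(n-p-1) = 43/35.
(1 - R^2) * (n-1) = 0.7270 * 43 = 31.2610.
Divide by (n-p-1): 31.2610 / 35 = 0.8932.
Adj R^2 = 1 - 0.8932 = 0.1068.

0.1068


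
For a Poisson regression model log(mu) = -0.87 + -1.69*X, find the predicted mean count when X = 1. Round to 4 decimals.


Linear predictor: eta = -0.87 + (-1.69)(1) = -2.5600.
Expected count: mu = exp(-2.5600) = 0.0773.

0.0773
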